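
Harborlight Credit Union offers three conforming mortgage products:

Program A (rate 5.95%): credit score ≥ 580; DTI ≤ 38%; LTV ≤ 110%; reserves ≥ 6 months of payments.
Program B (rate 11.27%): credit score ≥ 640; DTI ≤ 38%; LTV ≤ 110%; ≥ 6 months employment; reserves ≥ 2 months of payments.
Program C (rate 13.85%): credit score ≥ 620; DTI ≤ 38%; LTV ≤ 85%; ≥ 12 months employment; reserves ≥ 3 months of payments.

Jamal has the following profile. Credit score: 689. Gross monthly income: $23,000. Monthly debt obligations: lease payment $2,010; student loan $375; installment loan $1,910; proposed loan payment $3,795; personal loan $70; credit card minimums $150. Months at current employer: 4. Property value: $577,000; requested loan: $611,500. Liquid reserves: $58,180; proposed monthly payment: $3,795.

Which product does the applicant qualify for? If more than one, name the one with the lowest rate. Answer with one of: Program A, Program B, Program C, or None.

Total debts = (2,010 + 375 + 1,910 + 3,795 + 70 + 150) = 8,310; DTI = 8,310/23,000 = 36.1%.
LTV = 611,500/577,000 = 106%.
Reserves = 58,180/3,795 = 15.3 months.
Program A: score 689 ≥ 580; DTI 36.1% ≤ 38%; LTV 106% ≤ 110%; reserves 15.3 ≥ 6 mo → qualifies.
Program B: score 689 ≥ 640; DTI 36.1% ≤ 38%; LTV 106% ≤ 110%; employment 4 < 6 mo; reserves 15.3 ≥ 2 mo → does not qualify.
Program C: score 689 ≥ 620; DTI 36.1% ≤ 38%; LTV 106% > 85%; employment 4 < 12 mo; reserves 15.3 ≥ 3 mo → does not qualify.

Program A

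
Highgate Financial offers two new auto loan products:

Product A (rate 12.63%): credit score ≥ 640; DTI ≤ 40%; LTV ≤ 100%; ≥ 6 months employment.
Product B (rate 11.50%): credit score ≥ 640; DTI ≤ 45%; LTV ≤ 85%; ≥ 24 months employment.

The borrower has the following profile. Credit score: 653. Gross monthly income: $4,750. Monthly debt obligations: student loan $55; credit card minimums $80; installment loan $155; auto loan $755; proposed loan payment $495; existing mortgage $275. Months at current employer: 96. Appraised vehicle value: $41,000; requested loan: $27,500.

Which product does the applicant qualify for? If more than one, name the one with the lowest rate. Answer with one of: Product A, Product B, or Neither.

Product B

Total debts = (55 + 80 + 155 + 755 + 495 + 275) = 1,815; DTI = 1,815/4,750 = 38.2%.
LTV = 27,500/41,000 = 67.1%.
Product A: score 653 ≥ 640; DTI 38.2% ≤ 40%; LTV 67.1% ≤ 100%; employment 96 ≥ 6 mo → qualifies.
Product B: score 653 ≥ 640; DTI 38.2% ≤ 45%; LTV 67.1% ≤ 85%; employment 96 ≥ 24 mo → qualifies.
Qualifying: Product A, Product B. Lowest rate is 11.50% → Product B.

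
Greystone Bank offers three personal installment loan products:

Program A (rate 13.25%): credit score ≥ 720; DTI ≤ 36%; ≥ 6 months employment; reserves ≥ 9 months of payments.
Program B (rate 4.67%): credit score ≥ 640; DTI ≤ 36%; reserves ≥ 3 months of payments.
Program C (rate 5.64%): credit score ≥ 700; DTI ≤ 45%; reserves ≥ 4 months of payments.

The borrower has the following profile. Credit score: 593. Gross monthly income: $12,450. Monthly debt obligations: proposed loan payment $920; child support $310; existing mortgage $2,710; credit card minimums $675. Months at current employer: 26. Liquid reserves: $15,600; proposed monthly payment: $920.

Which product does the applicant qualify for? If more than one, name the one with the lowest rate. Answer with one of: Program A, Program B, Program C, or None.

None

Total debts = (920 + 310 + 2,710 + 675) = 4,615; DTI = 4,615/12,450 = 37.1%.
Reserves = 15,600/920 = 17.0 months.
Program A: score 593 < 720; DTI 37.1% > 36%; employment 26 ≥ 6 mo; reserves 17.0 ≥ 9 mo → does not qualify.
Program B: score 593 < 640; DTI 37.1% > 36%; reserves 17.0 ≥ 3 mo → does not qualify.
Program C: score 593 < 700; DTI 37.1% ≤ 45%; reserves 17.0 ≥ 4 mo → does not qualify.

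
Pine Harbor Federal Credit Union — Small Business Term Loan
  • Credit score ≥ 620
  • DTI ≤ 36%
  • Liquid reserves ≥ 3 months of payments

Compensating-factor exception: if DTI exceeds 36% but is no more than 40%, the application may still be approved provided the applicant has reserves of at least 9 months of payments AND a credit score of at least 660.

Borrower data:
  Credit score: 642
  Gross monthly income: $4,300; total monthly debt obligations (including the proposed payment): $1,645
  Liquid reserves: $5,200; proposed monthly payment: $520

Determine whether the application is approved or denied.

Denied

Credit score 642 ≥ 620 (meets base)
DTI: 1,645 ÷ 4,300 = 38.3%, over the 36% base limit.
Reserves = 5,200/520 = 10.0 months ≥ 3
DTI 38.3% is within the 36%–40% exception band; checking compensating factors.
Reserves 10.0 ≥ 9 months; credit score 642 < 660.
Compensating-factor requirement not fully met.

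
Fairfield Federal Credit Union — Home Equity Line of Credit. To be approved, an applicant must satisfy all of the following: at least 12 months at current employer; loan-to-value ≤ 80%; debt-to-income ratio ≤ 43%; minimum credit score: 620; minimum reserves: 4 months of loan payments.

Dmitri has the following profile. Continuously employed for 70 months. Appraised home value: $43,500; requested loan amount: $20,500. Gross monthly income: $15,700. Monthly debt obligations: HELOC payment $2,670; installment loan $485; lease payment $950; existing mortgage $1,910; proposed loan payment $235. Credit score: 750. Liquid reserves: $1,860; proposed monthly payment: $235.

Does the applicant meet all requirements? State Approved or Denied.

Employment 70 ≥ 12 months
LTV: 20,500 ÷ 43,500 = 47.1%, within 80% cap
Total monthly debts = (2,670 + 485 + 950 + 1,910 + 235) = 6,250. Debt-to-income = 6,250/15,700 = 39.8% — meets 43% limit
Credit score 750 ≥ 620 (meets)
Liquid reserves cover 1,860/235 = 7.9 months — ≥ 4 required
All criteria satisfied.

Approved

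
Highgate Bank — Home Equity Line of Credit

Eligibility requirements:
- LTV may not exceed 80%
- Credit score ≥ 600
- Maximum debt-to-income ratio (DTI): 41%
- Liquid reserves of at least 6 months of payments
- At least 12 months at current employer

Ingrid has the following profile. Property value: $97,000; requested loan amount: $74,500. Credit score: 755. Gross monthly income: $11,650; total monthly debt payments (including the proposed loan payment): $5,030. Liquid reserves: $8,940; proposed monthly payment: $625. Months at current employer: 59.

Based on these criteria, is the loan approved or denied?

Denied

LTV = 74,500/97,000 = 76.8% ≤ 80%
Credit score 755 ≥ 600 (meets)
DTI = 5,030/11,650 = 43.2% > 41%
Reserves: 8,940 ÷ 625 = 14.3 months (meets 6-month minimum)
Employment 59 ≥ 12 months
Fails on DTI.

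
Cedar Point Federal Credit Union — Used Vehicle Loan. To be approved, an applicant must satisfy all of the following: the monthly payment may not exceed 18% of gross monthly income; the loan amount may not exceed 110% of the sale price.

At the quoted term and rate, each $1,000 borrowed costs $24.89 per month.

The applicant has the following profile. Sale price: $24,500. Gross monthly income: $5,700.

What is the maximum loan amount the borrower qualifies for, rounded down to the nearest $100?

$26,900

Payment cap: 18% × $5,700 = $1,026/month.
At $24.89 per $1,000, that supports 1,026/24.89 × 1,000 ≈ $41,221 → $41,200.
LTV cap: 110% × $24,500 = $26,950 → $26,900.
Binding constraint: loan-to-value.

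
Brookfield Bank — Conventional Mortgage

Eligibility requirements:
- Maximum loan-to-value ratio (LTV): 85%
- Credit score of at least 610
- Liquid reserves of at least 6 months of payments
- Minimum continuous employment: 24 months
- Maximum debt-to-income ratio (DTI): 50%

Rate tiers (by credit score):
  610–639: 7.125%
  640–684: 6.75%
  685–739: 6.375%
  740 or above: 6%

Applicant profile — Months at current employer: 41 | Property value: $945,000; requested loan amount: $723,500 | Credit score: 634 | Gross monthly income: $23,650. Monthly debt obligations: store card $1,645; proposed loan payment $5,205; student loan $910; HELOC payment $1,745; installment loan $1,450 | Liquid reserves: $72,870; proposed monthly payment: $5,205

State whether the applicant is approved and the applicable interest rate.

Approved at 7.125%

Credit score 634 ≥ 610 (meets minimum)
Total monthly debts = (1,645 + 5,205 + 910 + 1,745 + 1,450) = 10,955. DTI = 10,955/23,650 = 46.3% ≤ 50%
Employment 41 ≥ 24 months
Reserves: 72,870 ÷ 5,205 = 14.0 months (meets 6-month minimum)
Loan-to-value = 723,500/945,000 = 76.6% — pass (85% max)
All requirements met. Score 634 falls in the 610–639 tier → 7.125%.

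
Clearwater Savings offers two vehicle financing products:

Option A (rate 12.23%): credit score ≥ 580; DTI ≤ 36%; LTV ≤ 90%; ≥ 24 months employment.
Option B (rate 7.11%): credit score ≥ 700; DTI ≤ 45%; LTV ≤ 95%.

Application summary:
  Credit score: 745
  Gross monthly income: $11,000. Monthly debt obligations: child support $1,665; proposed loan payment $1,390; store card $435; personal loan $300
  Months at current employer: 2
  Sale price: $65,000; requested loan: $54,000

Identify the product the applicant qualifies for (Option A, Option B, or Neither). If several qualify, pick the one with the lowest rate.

Total debts = (1,665 + 1,390 + 435 + 300) = 3,790; DTI = 3,790/11,000 = 34.5%.
LTV = 54,000/65,000 = 83.1%.
Option A: score 745 ≥ 580; DTI 34.5% ≤ 36%; LTV 83.1% ≤ 90%; employment 2 < 24 mo → does not qualify.
Option B: score 745 ≥ 700; DTI 34.5% ≤ 45%; LTV 83.1% ≤ 95% → qualifies.

Option B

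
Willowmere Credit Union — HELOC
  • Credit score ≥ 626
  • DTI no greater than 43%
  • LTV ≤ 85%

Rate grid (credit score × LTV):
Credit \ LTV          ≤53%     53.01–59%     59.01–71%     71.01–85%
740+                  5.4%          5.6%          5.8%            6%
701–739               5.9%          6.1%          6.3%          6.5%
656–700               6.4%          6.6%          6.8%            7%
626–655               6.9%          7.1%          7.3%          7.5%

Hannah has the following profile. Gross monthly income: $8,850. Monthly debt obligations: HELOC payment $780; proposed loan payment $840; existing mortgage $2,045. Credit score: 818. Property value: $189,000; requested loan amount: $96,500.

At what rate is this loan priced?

5.4%

Credit score 818 ≥ 626; Total monthly debts = (780 + 840 + 2,045) = 3,665. Debt-to-income = 3,665/8,850 = 41.4% — meets 43% limit
LTV: 96,500 ÷ 189,000 = 51.1%, within 85% cap
Credit 818 → row 740+; LTV 51.1% → column ≤53%. Grid cell → 5.4%.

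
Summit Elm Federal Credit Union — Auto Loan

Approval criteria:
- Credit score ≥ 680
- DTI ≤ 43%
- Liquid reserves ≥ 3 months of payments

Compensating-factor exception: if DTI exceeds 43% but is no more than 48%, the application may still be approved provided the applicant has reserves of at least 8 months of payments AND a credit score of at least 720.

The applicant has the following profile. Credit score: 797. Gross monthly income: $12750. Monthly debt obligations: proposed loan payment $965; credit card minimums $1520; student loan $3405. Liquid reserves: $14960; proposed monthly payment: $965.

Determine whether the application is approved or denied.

Approved

Credit score 797 ≥ 680 (meets base)
Total debts = (965 + 1,520 + 3,405) = 5,890. DTI: 5,890 ÷ 12,750 = 46.2%, over the 43% base limit.
Liquid reserves cover 14,960/965 = 15.5 months — ≥ 3 required
DTI 46.2% is within the 43%–48% exception band; checking compensating factors.
Override check — reserves: 15.5 mo (ok); score: 797 (ok).
Both compensating conditions met → exception applies.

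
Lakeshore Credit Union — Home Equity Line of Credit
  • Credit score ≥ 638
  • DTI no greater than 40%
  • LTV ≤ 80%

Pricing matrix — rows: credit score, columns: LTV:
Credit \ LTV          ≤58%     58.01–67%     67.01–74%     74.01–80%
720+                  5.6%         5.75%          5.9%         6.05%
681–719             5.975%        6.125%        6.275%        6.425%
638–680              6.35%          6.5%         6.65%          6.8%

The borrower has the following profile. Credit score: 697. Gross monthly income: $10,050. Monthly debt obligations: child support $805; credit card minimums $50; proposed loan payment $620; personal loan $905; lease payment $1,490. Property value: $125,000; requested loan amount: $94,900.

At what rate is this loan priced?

6.425%

Credit score 697 ≥ 638; Total monthly debts = (805 + 50 + 620 + 905 + 1,490) = 3,870. Debt-to-income = 3,870/10,050 = 38.5% — meets 40% limit
LTV = 94,900/125,000 = 75.9% ≤ 80%
Score 697 is in the 681–719 band; LTV 75.9% is in the 74.01–80% band → 6.425%.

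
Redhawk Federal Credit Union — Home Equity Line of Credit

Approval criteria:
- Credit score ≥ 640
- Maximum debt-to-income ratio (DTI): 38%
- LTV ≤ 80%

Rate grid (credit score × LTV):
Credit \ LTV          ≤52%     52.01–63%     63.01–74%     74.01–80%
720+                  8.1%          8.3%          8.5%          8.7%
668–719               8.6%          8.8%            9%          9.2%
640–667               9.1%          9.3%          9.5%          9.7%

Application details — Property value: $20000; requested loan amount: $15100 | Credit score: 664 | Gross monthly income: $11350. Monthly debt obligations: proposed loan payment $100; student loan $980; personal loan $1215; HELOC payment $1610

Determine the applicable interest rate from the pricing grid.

9.7%

Credit score 664 ≥ 640; Total monthly debts = (100 + 980 + 1,215 + 1,610) = 3,905. DTI: 3,905 ÷ 11,350 = 34.4%, within the 38% cap
Loan-to-value = 15,100/20,000 = 75.5% — pass (80% max)
Credit 664 → row 640–667; LTV 75.5% → column 74.01–80%. Grid cell → 9.7%.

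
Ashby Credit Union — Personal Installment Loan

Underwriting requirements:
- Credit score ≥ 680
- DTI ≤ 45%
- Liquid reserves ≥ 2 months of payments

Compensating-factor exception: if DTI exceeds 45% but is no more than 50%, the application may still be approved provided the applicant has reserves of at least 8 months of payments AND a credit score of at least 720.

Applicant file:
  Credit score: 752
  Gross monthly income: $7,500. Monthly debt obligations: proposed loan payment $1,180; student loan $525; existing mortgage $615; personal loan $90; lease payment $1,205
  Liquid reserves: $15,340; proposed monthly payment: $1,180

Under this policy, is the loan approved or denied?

Credit score 752 ≥ 680 (meets base)
Total debts = (1,180 + 525 + 615 + 90 + 1,205) = 3,615. DTI = 3,615/7,500 = 48.2% > 45% — standard DTI limit exceeded.
Reserves = 15,340/1,180 = 13.0 months ≥ 2
48.2% falls in the override range (45%–50%), so the compensating-factor test applies.
Reserves 13.0 ≥ 8 months; credit score 752 ≥ 720.
Both override conditions satisfied; DTI exception granted.

Approved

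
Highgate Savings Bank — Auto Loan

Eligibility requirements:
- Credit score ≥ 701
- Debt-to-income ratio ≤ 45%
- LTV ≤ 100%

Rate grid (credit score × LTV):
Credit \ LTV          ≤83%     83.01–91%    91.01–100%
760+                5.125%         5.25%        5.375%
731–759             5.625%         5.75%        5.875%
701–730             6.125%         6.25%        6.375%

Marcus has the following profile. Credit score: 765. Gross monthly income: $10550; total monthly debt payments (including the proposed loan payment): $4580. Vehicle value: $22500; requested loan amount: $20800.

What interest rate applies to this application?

5.375%

Credit score 765 ≥ 701; DTI = 4,580/10,550 = 43.4% ≤ 45%
Loan-to-value = 20,800/22,500 = 92.4% — pass (100% max)
Row: 765 falls in 760+. Column: 92.4% falls in 91.01–100%. Rate = 5.375%.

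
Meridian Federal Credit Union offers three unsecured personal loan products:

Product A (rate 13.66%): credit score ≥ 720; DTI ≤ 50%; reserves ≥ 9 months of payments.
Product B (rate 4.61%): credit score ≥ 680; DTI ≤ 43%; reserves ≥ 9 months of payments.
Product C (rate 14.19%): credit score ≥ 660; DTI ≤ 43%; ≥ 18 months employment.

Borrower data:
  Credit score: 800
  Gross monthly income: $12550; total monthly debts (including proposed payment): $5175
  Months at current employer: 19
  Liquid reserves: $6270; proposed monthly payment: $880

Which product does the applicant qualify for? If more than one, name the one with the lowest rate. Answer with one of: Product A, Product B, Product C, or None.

DTI = 5,175/12,550 = 41.2%.
Reserves = 6,270/880 = 7.1 months.
Product A: score 800 ≥ 720; DTI 41.2% ≤ 50%; reserves 7.1 < 9 mo → does not qualify.
Product B: score 800 ≥ 680; DTI 41.2% ≤ 43%; reserves 7.1 < 9 mo → does not qualify.
Product C: score 800 ≥ 660; DTI 41.2% ≤ 43%; employment 19 ≥ 18 mo → qualifies.

Product C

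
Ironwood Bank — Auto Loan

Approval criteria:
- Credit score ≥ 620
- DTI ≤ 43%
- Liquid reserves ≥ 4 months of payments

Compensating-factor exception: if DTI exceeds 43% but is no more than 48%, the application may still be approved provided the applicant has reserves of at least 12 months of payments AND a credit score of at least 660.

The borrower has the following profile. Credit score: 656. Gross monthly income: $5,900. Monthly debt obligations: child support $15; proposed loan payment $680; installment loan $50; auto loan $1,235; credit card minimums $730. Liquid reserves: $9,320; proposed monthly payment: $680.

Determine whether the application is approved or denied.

Denied

Credit score 656 ≥ 620 (meets base)
Total debts = (15 + 680 + 50 + 1,235 + 730) = 2,710. DTI: 2,710 ÷ 5,900 = 45.9%, over the 43% base limit.
Reserves = 9,320/680 = 13.7 months ≥ 4
45.9% falls in the override range (43%–48%), so the compensating-factor test applies.
Override check — reserves: 13.7 mo (ok); score: 656 (below 660).
Override conditions not both satisfied; exception does not apply.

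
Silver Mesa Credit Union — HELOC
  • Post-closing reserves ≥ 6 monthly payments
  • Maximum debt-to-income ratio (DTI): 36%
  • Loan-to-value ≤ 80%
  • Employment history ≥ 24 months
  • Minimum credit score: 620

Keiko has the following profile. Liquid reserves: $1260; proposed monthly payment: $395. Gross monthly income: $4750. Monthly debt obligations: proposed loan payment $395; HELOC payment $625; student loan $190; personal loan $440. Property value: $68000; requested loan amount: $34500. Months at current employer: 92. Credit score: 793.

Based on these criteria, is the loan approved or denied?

Liquid reserves cover 1,260/395 = 3.2 months — < 6 required
Total monthly debts = (395 + 625 + 190 + 440) = 1,650. DTI: 1,650 ÷ 4,750 = 34.7%, within the 36% cap
LTV: 34,500 ÷ 68,000 = 50.7%, within 80% cap
Employment 92 ≥ 24 months
Credit score 793 ≥ 620 (meets)
Fails on reserves.

Denied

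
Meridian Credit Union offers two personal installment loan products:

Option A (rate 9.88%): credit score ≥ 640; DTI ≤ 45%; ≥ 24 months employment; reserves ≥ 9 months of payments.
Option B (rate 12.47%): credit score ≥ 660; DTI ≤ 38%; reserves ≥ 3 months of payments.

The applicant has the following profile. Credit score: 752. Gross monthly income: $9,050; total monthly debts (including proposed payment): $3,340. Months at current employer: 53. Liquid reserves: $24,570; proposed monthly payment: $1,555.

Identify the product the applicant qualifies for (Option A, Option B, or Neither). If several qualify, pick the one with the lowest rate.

DTI = 3,340/9,050 = 36.9%.
Reserves = 24,570/1,555 = 15.8 months.
Option A: score 752 ≥ 640; DTI 36.9% ≤ 45%; employment 53 ≥ 24 mo; reserves 15.8 ≥ 9 mo → qualifies.
Option B: score 752 ≥ 660; DTI 36.9% ≤ 38%; reserves 15.8 ≥ 3 mo → qualifies.
Qualifying: Option A, Option B. Lowest rate is 9.88% → Option A.

Option A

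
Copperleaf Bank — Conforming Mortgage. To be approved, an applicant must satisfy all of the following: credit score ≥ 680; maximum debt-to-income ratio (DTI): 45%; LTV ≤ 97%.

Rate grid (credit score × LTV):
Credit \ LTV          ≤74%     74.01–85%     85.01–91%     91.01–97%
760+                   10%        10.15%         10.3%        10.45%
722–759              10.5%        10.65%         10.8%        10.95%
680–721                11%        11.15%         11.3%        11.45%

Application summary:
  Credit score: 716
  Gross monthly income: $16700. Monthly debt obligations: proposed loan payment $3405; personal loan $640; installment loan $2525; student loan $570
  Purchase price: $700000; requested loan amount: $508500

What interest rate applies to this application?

Credit score 716 ≥ 680; Total monthly debts = (3,405 + 640 + 2,525 + 570) = 7,140. DTI = 7,140/16,700 = 42.8% ≤ 45%
Loan-to-value = 508,500/700,000 = 72.6% — pass (97% max)
Score 716 is in the 680–721 band; LTV 72.6% is in the ≤74% band → 11%.

11%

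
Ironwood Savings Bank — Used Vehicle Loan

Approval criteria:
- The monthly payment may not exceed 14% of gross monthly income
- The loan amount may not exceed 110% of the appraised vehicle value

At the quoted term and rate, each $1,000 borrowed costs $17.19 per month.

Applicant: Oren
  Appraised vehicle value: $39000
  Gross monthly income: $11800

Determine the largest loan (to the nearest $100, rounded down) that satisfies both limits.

$42,900

Payment cap: 14% × $11,800 = $1,652/month.
At $17.19 per $1,000, that supports 1,652/17.19 × 1,000 ≈ $96,102 → $96,100.
LTV cap: 110% × $39,000 = $42,900 → $42,900.
Binding constraint: loan-to-value.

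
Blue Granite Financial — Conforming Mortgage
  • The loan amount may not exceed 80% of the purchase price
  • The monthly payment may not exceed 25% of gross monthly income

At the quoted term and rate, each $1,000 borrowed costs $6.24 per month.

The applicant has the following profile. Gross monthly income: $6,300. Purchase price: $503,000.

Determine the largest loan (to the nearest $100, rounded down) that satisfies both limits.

Payment cap: 25% × $6,300 = $1,575/month.
At $6.24 per $1,000, that supports 1,575/6.24 × 1,000 ≈ $252,403 → $252,400.
LTV cap: 80% × $503,000 = $402,400 → $402,400.
Binding constraint: payment-to-income.

$252,400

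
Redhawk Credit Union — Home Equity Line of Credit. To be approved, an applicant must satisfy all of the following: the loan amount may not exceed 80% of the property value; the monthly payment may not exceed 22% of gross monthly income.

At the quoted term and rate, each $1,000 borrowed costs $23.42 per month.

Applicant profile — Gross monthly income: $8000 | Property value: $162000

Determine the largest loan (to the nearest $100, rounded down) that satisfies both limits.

Payment cap: 22% × $8,000 = $1,760/month.
At $23.42 per $1,000, that supports 1,760/23.42 × 1,000 ≈ $75,149 → $75,100.
LTV cap: 80% × $162,000 = $129,600 → $129,600.
Binding constraint: payment-to-income.

$75,100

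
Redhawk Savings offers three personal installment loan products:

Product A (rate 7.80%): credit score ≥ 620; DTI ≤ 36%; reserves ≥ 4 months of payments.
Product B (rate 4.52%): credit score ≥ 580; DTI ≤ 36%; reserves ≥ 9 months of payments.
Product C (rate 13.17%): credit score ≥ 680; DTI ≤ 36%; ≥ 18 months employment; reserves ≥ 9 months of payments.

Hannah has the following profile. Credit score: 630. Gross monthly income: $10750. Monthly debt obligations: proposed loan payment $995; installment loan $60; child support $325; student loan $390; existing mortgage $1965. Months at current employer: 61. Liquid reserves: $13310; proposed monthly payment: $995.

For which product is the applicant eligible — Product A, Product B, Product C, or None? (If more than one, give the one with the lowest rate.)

Product B

Total debts = (995 + 60 + 325 + 390 + 1,965) = 3,735; DTI = 3,735/10,750 = 34.7%.
Reserves = 13,310/995 = 13.4 months.
Product A: score 630 ≥ 620; DTI 34.7% ≤ 36%; reserves 13.4 ≥ 4 mo → qualifies.
Product B: score 630 ≥ 580; DTI 34.7% ≤ 36%; reserves 13.4 ≥ 9 mo → qualifies.
Product C: score 630 < 680; DTI 34.7% ≤ 36%; employment 61 ≥ 18 mo; reserves 13.4 ≥ 9 mo → does not qualify.
Qualifying: Product A, Product B. Lowest rate is 4.52% → Product B.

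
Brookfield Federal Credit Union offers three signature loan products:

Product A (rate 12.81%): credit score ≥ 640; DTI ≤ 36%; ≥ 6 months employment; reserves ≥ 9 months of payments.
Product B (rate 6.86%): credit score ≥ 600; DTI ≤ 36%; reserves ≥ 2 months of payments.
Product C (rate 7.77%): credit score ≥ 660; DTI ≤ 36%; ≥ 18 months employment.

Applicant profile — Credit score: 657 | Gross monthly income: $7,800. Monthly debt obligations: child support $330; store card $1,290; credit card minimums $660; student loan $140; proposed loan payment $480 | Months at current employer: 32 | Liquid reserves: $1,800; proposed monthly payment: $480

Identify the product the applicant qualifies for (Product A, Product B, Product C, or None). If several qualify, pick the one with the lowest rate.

None

Total debts = (330 + 1,290 + 660 + 140 + 480) = 2,900; DTI = 2,900/7,800 = 37.2%.
Reserves = 1,800/480 = 3.8 months.
Product A: score 657 ≥ 640; DTI 37.2% > 36%; employment 32 ≥ 6 mo; reserves 3.8 < 9 mo → does not qualify.
Product B: score 657 ≥ 600; DTI 37.2% > 36%; reserves 3.8 ≥ 2 mo → does not qualify.
Product C: score 657 < 660; DTI 37.2% > 36%; employment 32 ≥ 18 mo → does not qualify.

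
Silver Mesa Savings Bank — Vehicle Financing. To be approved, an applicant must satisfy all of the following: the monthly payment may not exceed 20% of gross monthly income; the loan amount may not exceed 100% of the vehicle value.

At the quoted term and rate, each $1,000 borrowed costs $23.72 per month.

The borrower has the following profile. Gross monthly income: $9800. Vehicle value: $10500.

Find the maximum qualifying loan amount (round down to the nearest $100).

Payment cap: 20% × $9,800 = $1,960/month.
At $23.72 per $1,000, that supports 1,960/23.72 × 1,000 ≈ $82,630 → $82,600.
LTV cap: 100% × $10,500 = $10,500 → $10,500.
Binding constraint: loan-to-value.

$10,500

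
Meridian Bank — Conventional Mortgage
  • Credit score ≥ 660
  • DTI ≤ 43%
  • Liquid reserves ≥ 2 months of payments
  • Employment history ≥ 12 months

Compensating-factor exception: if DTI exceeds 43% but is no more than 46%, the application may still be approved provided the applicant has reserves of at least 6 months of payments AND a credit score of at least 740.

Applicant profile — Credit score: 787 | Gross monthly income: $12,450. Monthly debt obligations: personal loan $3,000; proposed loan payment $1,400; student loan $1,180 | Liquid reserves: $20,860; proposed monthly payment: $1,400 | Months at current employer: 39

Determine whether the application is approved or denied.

Credit score 787 ≥ 660 (meets base)
Total debts = (3,000 + 1,400 + 1,180) = 5,580. DTI: 5,580 ÷ 12,450 = 44.8%, over the 43% base limit.
Reserves = 20,860/1,400 = 14.9 months ≥ 2
Employment 39 ≥ 12 months
44.8% falls in the override range (43%–46%), so the compensating-factor test applies.
Override check — reserves: 14.9 mo (ok); score: 787 (ok).
Both override conditions satisfied; DTI exception granted.

Approved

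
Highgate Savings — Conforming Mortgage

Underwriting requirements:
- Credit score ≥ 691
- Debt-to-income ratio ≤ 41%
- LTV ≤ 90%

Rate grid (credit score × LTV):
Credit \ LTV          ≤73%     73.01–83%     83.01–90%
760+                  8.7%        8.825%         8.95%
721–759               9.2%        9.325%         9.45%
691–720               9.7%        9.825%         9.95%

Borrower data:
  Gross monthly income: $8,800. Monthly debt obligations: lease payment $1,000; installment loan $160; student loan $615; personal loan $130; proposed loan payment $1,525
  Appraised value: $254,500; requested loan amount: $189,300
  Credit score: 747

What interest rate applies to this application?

Credit score 747 ≥ 691; Total monthly debts = (1,000 + 160 + 615 + 130 + 1,525) = 3,430. Debt-to-income = 3,430/8,800 = 39% — meets 41% limit
LTV: 189,300 ÷ 254,500 = 74.4%, within 90% cap
Row: 747 falls in 721–759. Column: 74.4% falls in 73.01–83%. Rate = 9.325%.

9.325%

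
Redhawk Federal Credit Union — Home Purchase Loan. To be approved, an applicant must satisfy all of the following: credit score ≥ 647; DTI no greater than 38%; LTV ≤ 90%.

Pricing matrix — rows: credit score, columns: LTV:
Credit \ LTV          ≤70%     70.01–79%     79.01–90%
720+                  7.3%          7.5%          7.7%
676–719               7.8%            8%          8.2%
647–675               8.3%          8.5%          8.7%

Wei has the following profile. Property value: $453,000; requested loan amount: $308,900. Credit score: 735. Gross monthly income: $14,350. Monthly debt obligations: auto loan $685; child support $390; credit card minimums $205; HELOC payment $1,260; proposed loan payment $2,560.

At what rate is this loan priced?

7.3%

Credit score 735 ≥ 647; Total monthly debts = (685 + 390 + 205 + 1,260 + 2,560) = 5,100. DTI: 5,100 ÷ 14,350 = 35.5%, within the 38% cap
Loan-to-value = 308,900/453,000 = 68.2% — pass (90% max)
Row: 735 falls in 720+. Column: 68.2% falls in ≤70%. Rate = 7.3%.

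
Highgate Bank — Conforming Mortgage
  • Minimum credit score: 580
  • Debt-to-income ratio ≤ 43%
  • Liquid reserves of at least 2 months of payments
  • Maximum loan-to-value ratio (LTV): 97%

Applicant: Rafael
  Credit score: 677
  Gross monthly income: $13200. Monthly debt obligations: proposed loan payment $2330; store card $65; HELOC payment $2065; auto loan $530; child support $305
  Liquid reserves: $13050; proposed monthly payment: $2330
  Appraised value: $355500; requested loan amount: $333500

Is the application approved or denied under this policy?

Credit score 677 ≥ 580 (meets)
Total monthly debts = (2,330 + 65 + 2,065 + 530 + 305) = 5,295. DTI = 5,295/13,200 = 40.1% ≤ 43%
Liquid reserves cover 13,050/2,330 = 5.6 months — ≥ 2 required
LTV: 333,500 ÷ 355,500 = 93.8%, within 97% cap
All criteria satisfied.

Approved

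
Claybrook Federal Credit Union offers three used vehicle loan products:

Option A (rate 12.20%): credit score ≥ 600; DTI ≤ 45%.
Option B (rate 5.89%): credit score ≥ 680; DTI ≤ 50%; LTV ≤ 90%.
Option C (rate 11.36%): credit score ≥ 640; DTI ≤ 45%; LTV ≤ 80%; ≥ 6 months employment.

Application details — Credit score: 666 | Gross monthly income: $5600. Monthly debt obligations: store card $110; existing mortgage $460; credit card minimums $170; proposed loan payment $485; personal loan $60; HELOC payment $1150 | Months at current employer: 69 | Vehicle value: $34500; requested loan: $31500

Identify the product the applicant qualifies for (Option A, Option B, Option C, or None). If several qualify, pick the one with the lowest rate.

Total debts = (110 + 460 + 170 + 485 + 60 + 1,150) = 2,435; DTI = 2,435/5,600 = 43.5%.
LTV = 31,500/34,500 = 91.3%.
Option A: score 666 ≥ 600; DTI 43.5% ≤ 45% → qualifies.
Option B: score 666 < 680; DTI 43.5% ≤ 50%; LTV 91.3% > 90% → does not qualify.
Option C: score 666 ≥ 640; DTI 43.5% ≤ 45%; LTV 91.3% > 80%; employment 69 ≥ 6 mo → does not qualify.

Option A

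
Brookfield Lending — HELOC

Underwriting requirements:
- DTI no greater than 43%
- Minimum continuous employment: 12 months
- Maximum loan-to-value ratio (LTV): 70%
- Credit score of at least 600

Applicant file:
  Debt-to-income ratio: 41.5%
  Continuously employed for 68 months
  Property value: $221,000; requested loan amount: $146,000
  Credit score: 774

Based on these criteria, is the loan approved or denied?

Approved

Debt-to-income 41.5% vs 43% cap — pass
Employment 68 ≥ 12 months
LTV: 146,000 ÷ 221,000 = 66.1%, within 70% cap
Credit score 774 ≥ 600 (meets)
All criteria satisfied.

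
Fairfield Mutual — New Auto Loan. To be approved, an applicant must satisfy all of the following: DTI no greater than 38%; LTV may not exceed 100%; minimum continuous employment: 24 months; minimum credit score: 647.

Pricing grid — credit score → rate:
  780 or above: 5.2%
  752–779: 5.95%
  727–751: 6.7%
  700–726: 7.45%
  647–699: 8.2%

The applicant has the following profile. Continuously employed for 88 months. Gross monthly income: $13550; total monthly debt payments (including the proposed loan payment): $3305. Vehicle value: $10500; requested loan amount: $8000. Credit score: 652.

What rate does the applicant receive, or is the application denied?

Approved at 8.2%

Credit score 652 ≥ 647 (meets minimum)
DTI: 3,305 ÷ 13,550 = 24.4%, within the 38% cap
LTV = 8,000/10,500 = 76.2% ≤ 100%
Employment 88 ≥ 24 months
All requirements met. Score 652 falls in the 647–699 tier → 8.2%.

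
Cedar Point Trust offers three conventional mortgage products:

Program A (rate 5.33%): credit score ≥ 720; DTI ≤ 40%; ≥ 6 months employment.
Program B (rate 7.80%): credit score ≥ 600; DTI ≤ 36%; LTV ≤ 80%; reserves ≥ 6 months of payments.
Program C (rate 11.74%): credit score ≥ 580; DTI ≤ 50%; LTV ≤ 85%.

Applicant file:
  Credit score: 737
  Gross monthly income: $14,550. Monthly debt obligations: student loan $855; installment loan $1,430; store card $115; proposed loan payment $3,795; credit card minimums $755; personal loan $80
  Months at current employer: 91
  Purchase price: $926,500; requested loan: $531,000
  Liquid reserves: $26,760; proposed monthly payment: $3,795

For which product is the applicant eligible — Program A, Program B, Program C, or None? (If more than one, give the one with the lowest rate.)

Total debts = (855 + 1,430 + 115 + 3,795 + 755 + 80) = 7,030; DTI = 7,030/14,550 = 48.3%.
LTV = 531,000/926,500 = 57.3%.
Reserves = 26,760/3,795 = 7.1 months.
Program A: score 737 ≥ 720; DTI 48.3% > 40%; employment 91 ≥ 6 mo → does not qualify.
Program B: score 737 ≥ 600; DTI 48.3% > 36%; LTV 57.3% ≤ 80%; reserves 7.1 ≥ 6 mo → does not qualify.
Program C: score 737 ≥ 580; DTI 48.3% ≤ 50%; LTV 57.3% ≤ 85% → qualifies.

Program C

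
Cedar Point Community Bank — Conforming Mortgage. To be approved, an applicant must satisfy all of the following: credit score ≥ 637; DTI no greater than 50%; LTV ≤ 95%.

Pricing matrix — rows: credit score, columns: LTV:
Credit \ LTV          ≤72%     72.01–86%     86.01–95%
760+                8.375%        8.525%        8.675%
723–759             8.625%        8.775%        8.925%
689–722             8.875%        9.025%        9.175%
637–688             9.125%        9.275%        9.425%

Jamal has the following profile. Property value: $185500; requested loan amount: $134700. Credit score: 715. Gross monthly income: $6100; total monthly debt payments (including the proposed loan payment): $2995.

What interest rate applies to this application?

Credit score 715 ≥ 637; DTI: 2,995 ÷ 6,100 = 49.1%, within the 50% cap
LTV = 134,700/185,500 = 72.6% ≤ 95%
Credit 715 → row 689–722; LTV 72.6% → column 72.01–86%. Grid cell → 9.025%.

9.025%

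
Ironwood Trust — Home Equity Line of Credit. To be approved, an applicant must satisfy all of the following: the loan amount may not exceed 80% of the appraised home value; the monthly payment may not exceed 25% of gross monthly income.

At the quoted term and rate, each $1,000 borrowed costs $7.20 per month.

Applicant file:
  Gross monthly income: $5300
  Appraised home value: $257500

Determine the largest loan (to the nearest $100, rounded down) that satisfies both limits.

Payment cap: 25% × $5,300 = $1,325/month.
At $7.20 per $1,000, that supports 1,325/7.20 × 1,000 ≈ $184,027 → $184,000.
LTV cap: 80% × $257,500 = $206,000 → $206,000.
Binding constraint: payment-to-income.

$184,000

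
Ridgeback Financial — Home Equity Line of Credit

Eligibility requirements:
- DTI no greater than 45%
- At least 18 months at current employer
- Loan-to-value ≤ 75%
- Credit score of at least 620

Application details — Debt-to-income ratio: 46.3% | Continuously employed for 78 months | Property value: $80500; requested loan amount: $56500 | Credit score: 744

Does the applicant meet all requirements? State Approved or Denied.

Denied

DTI 46.3% > 45%
Employment 78 ≥ 18 months
Loan-to-value = 56,500/80,500 = 70.2% — pass (75% max)
Credit score 744 ≥ 620 (meets)
Fails on DTI.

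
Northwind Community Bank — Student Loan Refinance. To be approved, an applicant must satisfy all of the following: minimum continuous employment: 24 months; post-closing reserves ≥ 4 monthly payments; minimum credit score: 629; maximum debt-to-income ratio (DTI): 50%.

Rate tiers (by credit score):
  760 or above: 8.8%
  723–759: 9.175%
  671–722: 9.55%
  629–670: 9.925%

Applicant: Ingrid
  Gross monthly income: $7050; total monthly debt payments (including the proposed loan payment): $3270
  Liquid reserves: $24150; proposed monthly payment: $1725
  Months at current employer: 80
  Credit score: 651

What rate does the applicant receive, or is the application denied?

Approved at 9.925%

Credit score 651 ≥ 629 (meets minimum)
Employment 80 ≥ 24 months
Debt-to-income = 3,270/7,050 = 46.4% — meets 50% limit
Reserves: 24,150 ÷ 1,725 = 14.0 months (meets 4-month minimum)
All requirements met. Score 651 falls in the 629–670 tier → 9.925%.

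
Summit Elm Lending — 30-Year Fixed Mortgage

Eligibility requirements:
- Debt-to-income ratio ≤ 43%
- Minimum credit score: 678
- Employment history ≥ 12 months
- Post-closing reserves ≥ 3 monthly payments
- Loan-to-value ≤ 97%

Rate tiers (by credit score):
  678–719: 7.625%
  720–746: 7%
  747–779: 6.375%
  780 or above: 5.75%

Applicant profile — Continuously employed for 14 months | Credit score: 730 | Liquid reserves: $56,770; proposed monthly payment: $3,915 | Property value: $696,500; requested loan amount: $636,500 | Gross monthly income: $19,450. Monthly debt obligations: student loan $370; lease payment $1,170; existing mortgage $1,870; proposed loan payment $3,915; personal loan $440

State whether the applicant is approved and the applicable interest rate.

Credit score 730 ≥ 678 (meets minimum)
Reserves = 56,770/3,915 = 14.5 months ≥ 3
Employment 14 ≥ 12 months
LTV: 636,500 ÷ 696,500 = 91.4%, within 97% cap
Total monthly debts = (370 + 1,170 + 1,870 + 3,915 + 440) = 7,765. DTI: 7,765 ÷ 19,450 = 39.9%, within the 43% cap
All requirements met. Score 730 falls in the 720–746 tier → 7%.

Approved at 7%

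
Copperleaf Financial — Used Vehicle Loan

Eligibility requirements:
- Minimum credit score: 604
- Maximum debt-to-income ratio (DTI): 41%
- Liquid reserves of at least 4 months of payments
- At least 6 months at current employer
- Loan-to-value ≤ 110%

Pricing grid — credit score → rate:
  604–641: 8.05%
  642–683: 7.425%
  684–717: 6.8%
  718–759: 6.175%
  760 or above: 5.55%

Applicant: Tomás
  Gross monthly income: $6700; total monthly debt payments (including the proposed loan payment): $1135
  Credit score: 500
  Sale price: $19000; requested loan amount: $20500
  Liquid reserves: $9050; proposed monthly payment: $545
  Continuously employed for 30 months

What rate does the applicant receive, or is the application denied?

Denied

Credit score 500 < 604 (below minimum)
Employment 30 ≥ 6 months
Debt-to-income = 1,135/6,700 = 16.9% — meets 41% limit
Loan-to-value = 20,500/19,000 = 107.9% — pass (110% max)
Liquid reserves cover 9,050/545 = 16.6 months — ≥ 4 required
Not all requirements met → denied.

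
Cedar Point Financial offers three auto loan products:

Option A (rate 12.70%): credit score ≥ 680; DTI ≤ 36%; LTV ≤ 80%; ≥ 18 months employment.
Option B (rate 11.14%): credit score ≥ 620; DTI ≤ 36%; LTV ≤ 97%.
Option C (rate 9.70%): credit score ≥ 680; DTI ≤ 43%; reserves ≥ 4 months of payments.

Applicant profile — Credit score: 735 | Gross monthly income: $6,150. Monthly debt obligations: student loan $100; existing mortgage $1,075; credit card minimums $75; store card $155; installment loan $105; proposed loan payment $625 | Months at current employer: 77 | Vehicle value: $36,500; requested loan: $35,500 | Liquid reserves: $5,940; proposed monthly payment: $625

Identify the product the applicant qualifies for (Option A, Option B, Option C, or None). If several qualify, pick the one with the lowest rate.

Total debts = (100 + 1,075 + 75 + 155 + 105 + 625) = 2,135; DTI = 2,135/6,150 = 34.7%.
LTV = 35,500/36,500 = 97.3%.
Reserves = 5,940/625 = 9.5 months.
Option A: score 735 ≥ 680; DTI 34.7% ≤ 36%; LTV 97.3% > 80%; employment 77 ≥ 18 mo → does not qualify.
Option B: score 735 ≥ 620; DTI 34.7% ≤ 36%; LTV 97.3% > 97% → does not qualify.
Option C: score 735 ≥ 680; DTI 34.7% ≤ 43%; reserves 9.5 ≥ 4 mo → qualifies.

Option C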